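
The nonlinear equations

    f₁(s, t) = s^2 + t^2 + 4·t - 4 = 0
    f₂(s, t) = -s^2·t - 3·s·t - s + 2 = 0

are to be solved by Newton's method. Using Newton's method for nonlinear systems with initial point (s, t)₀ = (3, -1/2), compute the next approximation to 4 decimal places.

(2.3038, -0.1909)

At (3, -1/2): F = (3.2500, 8.0000).
Jacobian J = [[2·s, 2·t + 4], [-2·s·t - 3·t - 1, -s^2 - 3·s]].
At the point, J = [[6.0000, 3.0000], [3.5000, -18.0000]] (det J = -118.5000).
Solving J·Δ = −F gives Δ = (-0.6962, 0.3091).
Then the next iterate is (s, t)₁ = (2.3038, -0.1909).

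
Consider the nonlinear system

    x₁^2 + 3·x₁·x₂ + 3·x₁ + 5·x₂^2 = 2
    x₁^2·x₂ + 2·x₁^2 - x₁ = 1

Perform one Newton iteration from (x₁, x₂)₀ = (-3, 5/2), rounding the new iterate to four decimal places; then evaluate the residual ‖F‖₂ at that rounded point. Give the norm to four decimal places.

12.0178

At (-3, 5/2): F = (6.7500, 42.5000).
Jacobian J = [[2·x₁ + 3·x₂ + 3, 3·x₁ + 10·x₂], [2·x₁·x₂ + 4·x₁ - 1, x₁^2]].
At the point, J = [[4.5000, 16.0000], [-28.0000, 9.0000]] (det J = 488.5000).
Solving J·Δ = −F gives Δ = (1.2677, -0.7784).
Then the next iterate is (x₁, x₂)₁ = (-1.7323, 1.7216).
Re-evaluating at (-1.7323, 1.7216): F = (1.676513, 11.900313), so ‖F‖₂ = 12.0178.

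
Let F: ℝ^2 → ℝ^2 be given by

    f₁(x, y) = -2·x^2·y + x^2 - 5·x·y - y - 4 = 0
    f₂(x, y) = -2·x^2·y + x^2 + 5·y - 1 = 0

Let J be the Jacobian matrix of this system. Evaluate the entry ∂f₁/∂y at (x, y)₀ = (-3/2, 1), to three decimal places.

∂f₁/∂y = -2·x^2 - 5·x - 1.
At (-3/2, 1) this is 2.000.

2.000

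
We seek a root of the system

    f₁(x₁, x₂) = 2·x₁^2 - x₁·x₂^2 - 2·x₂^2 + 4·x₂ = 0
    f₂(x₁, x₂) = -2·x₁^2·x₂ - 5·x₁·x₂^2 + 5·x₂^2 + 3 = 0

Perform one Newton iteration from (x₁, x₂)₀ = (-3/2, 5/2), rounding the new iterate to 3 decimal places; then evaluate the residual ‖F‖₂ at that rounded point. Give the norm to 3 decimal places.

At (-3/2, 5/2): F = (11.375, 69.875).
Jacobian J = [[4·x₁ - x₂^2, -2·x₁·x₂ - 4·x₂ + 4], [-4·x₁·x₂ - 5·x₂^2, -2·x₁^2 - 10·x₁·x₂ + 10·x₂]].
At the point, J = [[-12.250, 1.500], [-16.250, 58.000]] (det J = -686.125).
Solving J·Δ = −F gives Δ = (0.809, -0.978).
Then the next iterate is (x₁, x₂)₁ = (-0.691, 1.522).
Re-evaluating at (-0.691, 1.522): F = (4.01068, 21.13242), so ‖F‖₂ = 21.510.

21.510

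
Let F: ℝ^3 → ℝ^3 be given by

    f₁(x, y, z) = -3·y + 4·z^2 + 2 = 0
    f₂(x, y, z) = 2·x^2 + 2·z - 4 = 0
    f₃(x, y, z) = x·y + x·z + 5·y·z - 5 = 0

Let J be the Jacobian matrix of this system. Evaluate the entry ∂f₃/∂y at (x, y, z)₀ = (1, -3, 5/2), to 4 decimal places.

∂f₃/∂y = x + 5·z.
At (1, -3, 5/2) this is 13.5000.

13.5000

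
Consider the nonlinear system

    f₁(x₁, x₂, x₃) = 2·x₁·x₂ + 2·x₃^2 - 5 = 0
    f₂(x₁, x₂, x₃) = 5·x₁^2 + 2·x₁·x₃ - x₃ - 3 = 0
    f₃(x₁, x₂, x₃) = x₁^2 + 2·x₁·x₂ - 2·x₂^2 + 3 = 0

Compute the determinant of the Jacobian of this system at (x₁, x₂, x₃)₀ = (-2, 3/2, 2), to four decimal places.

J = [[2·x₂, 2·x₁, 4·x₃], [10·x₁ + 2·x₃, 0, 2·x₁ - 1], [2·x₁ + 2·x₂, 2·x₁ - 4·x₂, 0]].
At the point, J = [[3.0000, -4.0000, 8.0000], [-16.0000, 0.0000, -5.0000], [-1.0000, -10.0000, 0.0000]].
det J = 1110.0000.

1110.0000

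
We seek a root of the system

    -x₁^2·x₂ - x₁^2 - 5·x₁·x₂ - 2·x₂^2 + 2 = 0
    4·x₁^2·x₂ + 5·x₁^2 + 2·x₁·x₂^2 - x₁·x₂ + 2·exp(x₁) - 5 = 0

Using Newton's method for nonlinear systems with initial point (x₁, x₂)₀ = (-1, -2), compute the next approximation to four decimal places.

(-0.8743, -0.8338)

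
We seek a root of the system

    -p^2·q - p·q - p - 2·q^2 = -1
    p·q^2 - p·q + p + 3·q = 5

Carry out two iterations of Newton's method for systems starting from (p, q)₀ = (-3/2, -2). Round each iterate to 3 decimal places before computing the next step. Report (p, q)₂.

(2.123, -0.060)

At (-3/2, -2): F = (-4.000, -21.500).
Jacobian J = [[-2·p·q - q - 1, -p^2 - p - 4·q], [q^2 - q + 1, 2·p·q - p + 3]].
At the point, J = [[-5.000, 7.250], [7.000, 10.500]] (det J = -103.250).
Solving J·Δ = −F gives Δ = (1.103, 1.312).
Then the next iterate is (p, q)₁ = (-0.397, -0.688).
Round to (-0.397, -0.688) and repeat: F = (0.28561, -7.92205), J = [[-0.85827, 2.99139], [2.16134, 3.94327]].
Δ = (2.520, 0.628), so (p, q)₂ = (2.123, -0.060).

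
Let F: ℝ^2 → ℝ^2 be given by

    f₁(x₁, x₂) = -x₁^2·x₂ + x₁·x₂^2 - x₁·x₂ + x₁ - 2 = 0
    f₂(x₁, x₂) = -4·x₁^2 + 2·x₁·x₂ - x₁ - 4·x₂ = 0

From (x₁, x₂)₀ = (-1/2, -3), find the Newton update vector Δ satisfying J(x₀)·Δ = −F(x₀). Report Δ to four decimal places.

(-0.2081, 3.0248)

At (-1/2, -3): F = (-7.7500, 14.5000).
Jacobian J = [[-2·x₁·x₂ + x₂^2 - x₂ + 1, -x₁^2 + 2·x₁·x₂ - x₁], [-8·x₁ + 2·x₂ - 1, 2·x₁ - 4]].
At the point, J = [[10.0000, 3.2500], [-3.0000, -5.0000]] (det J = -40.2500).
Solving J·Δ = −F gives Δ = (-0.2081, 3.0248).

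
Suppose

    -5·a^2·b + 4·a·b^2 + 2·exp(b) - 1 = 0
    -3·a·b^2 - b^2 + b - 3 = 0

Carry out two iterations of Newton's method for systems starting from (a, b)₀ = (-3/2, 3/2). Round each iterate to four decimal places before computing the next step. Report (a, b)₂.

At (-3/2, 3/2): F = (-22.411622, 6.3750).
Jacobian J = [[-10·a·b + 4·b^2, -5·a^2 + 8·a·b + 2·exp(b)], [-3·b^2, -6·a·b - 2·b + 1]].
At the point, J = [[31.5000, -20.286622], [-6.7500, 11.5000]] (det J = 225.315302).
Solving J·Δ = −F gives Δ = (0.5699, -0.2198).
Then the next iterate is (a, b)₁ = (-0.9301, 1.2802).
Round to (-0.9301, 1.2802) and repeat: F = (-5.440106, 1.214344), J = [[18.462788, -6.656424], [-4.916736, 5.583884]].
Δ = (0.3168, 0.0615), so (a, b)₂ = (-0.6133, 1.3417).

(-0.6133, 1.3417)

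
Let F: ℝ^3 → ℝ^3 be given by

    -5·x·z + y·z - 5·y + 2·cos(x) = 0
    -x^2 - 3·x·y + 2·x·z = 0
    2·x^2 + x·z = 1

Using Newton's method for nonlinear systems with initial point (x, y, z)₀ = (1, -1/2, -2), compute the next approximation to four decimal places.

(0.6787, -0.0895, -0.3573)

At (1, -1/2, -2): F = (14.580605, -3.5000, -1.0000).
Jacobian J = [[-5·z - 2·sin(x), z - 5, -5·x + y], [-2·x - 3·y + 2·z, -3·x, 2·x], [4·x + z, 0, x]].
At the point, J = [[8.317058, -7.0000, -5.5000], [-4.5000, -3.0000, 2.0000], [2.0000, 0.0000, 1.0000]] (det J = -117.451174).
Solving J·Δ = −F gives Δ = (-0.3213, 0.4105, 1.6427).
Then the next iterate is (x, y, z)₁ = (0.6787, -0.0895, -0.3573).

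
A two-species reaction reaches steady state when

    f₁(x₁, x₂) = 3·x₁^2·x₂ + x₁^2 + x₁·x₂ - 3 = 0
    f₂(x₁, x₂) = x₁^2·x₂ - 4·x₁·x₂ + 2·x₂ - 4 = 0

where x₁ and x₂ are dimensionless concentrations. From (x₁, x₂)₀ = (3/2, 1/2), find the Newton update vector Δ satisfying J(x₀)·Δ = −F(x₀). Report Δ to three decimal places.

At (3/2, 1/2): F = (3.375, -4.875).
Jacobian J = [[6·x₁·x₂ + 2·x₁ + x₂, 3·x₁^2 + x₁], [2·x₁·x₂ - 4·x₂, x₁^2 - 4·x₁ + 2]].
At the point, J = [[8.000, 8.250], [-0.500, -1.750]] (det J = -9.875).
Solving J·Δ = −F gives Δ = (3.475, -3.778).

(3.475, -3.778)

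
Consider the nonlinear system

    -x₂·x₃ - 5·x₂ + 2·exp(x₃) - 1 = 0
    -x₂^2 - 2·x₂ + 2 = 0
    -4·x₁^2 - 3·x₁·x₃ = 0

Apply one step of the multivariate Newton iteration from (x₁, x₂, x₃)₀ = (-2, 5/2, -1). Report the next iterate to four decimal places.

At (-2, 5/2, -1): F = (-10.264241, -9.2500, -22.0000).
Jacobian J = [[0, -x₃ - 5, -x₂ + 2·exp(x₃)], [0, -2·x₂ - 2, 0], [-8·x₁ - 3·x₃, 0, -3·x₁]].
At the point, J = [[0.0000, -4.0000, -1.764241], [0.0000, -7.0000, 0.0000], [19.0000, 0.0000, 6.0000]] (det J = -234.644069).
Solving J·Δ = −F gives Δ = (2.0490, -1.3214, -2.8219).
Then the next iterate is (x₁, x₂, x₃)₁ = (0.0490, 1.1786, -3.8219).

(0.0490, 1.1786, -3.8219)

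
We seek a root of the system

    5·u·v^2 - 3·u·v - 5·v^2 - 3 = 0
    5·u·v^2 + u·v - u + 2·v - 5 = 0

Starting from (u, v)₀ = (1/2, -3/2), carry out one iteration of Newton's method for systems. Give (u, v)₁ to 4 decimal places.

(0.9086, -1.5100)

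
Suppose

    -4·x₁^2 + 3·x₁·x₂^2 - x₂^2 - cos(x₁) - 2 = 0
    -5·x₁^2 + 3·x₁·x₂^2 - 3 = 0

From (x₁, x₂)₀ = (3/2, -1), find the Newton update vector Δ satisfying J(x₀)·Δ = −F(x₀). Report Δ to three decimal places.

(-0.009, -1.071)

At (3/2, -1): F = (-7.57074, -9.750).
Jacobian J = [[-8·x₁ + 3·x₂^2 + sin(x₁), 6·x₁·x₂ - 2·x₂], [-10·x₁ + 3·x₂^2, 6·x₁·x₂]].
At the point, J = [[-8.00251, -7.000], [-12.000, -9.000]] (det J = -11.97745).
Solving J·Δ = −F gives Δ = (-0.009, -1.071).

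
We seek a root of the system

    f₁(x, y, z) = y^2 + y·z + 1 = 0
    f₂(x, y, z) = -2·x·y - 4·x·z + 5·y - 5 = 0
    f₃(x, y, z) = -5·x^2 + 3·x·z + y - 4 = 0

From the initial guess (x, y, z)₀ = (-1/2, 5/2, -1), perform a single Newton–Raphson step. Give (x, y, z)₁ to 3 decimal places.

At (-1/2, 5/2, -1): F = (4.750, 8.000, -1.250).
Jacobian J = [[0, 2·y + z, y], [-2·y - 4·z, -2·x + 5, -4·x], [-10·x + 3·z, 1, 3·x]].
At the point, J = [[0.000, 4.000, 2.500], [-1.000, 6.000, 2.000], [2.000, 1.000, -1.500]] (det J = -22.500).
Solving J·Δ = −F gives Δ = (1.089, -1.111, -0.122).
Then the next iterate is (x, y, z)₁ = (0.589, 1.389, -1.122).

(0.589, 1.389, -1.122)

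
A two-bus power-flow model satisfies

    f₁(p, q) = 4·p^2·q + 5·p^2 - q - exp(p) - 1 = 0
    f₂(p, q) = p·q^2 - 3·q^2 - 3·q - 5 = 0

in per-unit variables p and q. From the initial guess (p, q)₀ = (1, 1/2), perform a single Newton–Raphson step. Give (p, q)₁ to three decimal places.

(1.124, -0.894)

At (1, 1/2): F = (2.78172, -7.000).
Jacobian J = [[8·p·q + 10·p - exp(p), 4·p^2 - 1], [q^2, 2·p·q - 6·q - 3]].
At the point, J = [[11.28172, 3.000], [0.250, -5.000]] (det J = -57.15859).
Solving J·Δ = −F gives Δ = (0.124, -1.394).
Then the next iterate is (p, q)₁ = (1.124, -0.894).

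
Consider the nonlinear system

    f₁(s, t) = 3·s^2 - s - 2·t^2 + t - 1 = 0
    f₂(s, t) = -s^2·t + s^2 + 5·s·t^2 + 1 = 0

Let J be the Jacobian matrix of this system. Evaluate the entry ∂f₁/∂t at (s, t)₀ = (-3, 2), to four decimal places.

∂f₁/∂t = -4·t + 1.
At (-3, 2) this is -7.0000.

-7.0000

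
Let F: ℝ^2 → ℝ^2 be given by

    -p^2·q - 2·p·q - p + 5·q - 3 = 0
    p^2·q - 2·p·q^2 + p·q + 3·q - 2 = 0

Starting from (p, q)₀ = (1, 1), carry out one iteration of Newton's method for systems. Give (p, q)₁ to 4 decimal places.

(0.4286, 0.5714)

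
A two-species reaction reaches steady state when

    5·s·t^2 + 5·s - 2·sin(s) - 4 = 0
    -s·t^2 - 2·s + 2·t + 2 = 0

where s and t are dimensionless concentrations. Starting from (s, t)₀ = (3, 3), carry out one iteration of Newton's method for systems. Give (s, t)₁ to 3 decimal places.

(3.515, 1.084)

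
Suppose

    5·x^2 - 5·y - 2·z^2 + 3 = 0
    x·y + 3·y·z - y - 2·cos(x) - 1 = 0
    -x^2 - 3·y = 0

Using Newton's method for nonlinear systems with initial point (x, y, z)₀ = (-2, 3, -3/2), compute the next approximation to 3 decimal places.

At (-2, 3, -3/2): F = (3.500, -22.66771, -13.000).
Jacobian J = [[10·x, -5, -4·z], [y + 2·sin(x), x + 3·z - 1, 3·y], [-2·x, -3, 0]].
At the point, J = [[-20.000, -5.000, 6.000], [1.18141, -7.500, 9.000], [4.000, -3.000, 0.000]] (det J = -561.26529).
Solving J·Δ = −F gives Δ = (0.895, -3.140, -0.215).
Then the next iterate is (x, y, z)₁ = (-1.105, -0.140, -1.715).

(-1.105, -0.140, -1.715)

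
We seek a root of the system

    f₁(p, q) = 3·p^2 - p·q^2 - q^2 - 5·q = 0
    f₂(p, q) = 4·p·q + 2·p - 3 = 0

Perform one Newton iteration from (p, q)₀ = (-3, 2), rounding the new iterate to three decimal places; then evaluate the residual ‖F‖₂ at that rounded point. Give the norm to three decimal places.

At (-3, 2): F = (25.000, -33.000).
Jacobian J = [[6·p - q^2, -2·p·q - 2·q - 5], [4·q + 2, 4·p]].
At the point, J = [[-22.000, 3.000], [10.000, -12.000]] (det J = 234.000).
Solving J·Δ = −F gives Δ = (0.859, -2.034).
Then the next iterate is (p, q)₁ = (-2.141, -0.034).
Re-evaluating at (-2.141, -0.034): F = (13.92296, -6.99082), so ‖F‖₂ = 15.579.

15.579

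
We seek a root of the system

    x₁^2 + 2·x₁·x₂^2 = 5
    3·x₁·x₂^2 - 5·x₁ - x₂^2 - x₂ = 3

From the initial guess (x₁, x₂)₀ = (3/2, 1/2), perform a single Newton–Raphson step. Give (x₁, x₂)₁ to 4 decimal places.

(0.3198, 2.5436)

At (3/2, 1/2): F = (-2.0000, -10.1250).
Jacobian J = [[2·x₁ + 2·x₂^2, 4·x₁·x₂], [3·x₂^2 - 5, 6·x₁·x₂ - 2·x₂ - 1]].
At the point, J = [[3.5000, 3.0000], [-4.2500, 2.5000]] (det J = 21.5000).
Solving J·Δ = −F gives Δ = (-1.1802, 2.0436).
Then the next iterate is (x₁, x₂)₁ = (0.3198, 2.5436).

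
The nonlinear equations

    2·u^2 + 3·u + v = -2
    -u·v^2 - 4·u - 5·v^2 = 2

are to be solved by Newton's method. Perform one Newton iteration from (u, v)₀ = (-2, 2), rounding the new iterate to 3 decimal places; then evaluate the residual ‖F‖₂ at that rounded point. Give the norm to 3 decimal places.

2.036

At (-2, 2): F = (6.000, -6.000).
Jacobian J = [[4·u + 3, 1], [-v^2 - 4, -2·u·v - 10·v]].
At the point, J = [[-5.000, 1.000], [-8.000, -12.000]] (det J = 68.000).
Solving J·Δ = −F gives Δ = (0.971, -1.147).
Then the next iterate is (u, v)₁ = (-1.029, 0.853).
Re-evaluating at (-1.029, 0.853): F = (1.88368, -0.77334), so ‖F‖₂ = 2.036.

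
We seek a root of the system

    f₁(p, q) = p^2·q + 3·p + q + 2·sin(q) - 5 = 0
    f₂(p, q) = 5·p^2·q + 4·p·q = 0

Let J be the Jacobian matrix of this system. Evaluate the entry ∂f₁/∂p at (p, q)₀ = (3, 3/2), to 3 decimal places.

12.000

∂f₁/∂p = 2·p·q + 3.
At (3, 3/2) this is 12.000.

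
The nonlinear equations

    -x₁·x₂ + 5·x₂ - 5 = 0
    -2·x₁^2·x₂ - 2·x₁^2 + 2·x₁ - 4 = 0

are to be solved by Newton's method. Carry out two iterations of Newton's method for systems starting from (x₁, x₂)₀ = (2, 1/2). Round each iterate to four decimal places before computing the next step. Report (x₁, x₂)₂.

(4.4323, 2.2197)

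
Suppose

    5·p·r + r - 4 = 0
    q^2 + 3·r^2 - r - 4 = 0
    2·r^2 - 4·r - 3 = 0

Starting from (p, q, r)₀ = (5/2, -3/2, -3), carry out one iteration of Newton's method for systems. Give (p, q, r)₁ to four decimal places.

At (5/2, -3/2, -3): F = (-44.5000, 28.2500, 27.0000).
Jacobian J = [[5·r, 0, 5·p + 1], [0, 2·q, 6·r - 1], [0, 0, 4·r - 4]].
At the point, J = [[-15.0000, 0.0000, 13.5000], [0.0000, -3.0000, -19.0000], [0.0000, 0.0000, -16.0000]] (det J = -720.0000).
Solving J·Δ = −F gives Δ = (-1.4479, -1.2708, 1.6875).
Then the next iterate is (p, q, r)₁ = (1.0521, -2.7708, -1.3125).

(1.0521, -2.7708, -1.3125)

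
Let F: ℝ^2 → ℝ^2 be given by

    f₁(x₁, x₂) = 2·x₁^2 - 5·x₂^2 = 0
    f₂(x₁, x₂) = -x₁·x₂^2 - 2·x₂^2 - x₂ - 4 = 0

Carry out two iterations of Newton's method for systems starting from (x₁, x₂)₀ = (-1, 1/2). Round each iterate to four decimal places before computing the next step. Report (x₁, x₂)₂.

(1.6747, -1.3137)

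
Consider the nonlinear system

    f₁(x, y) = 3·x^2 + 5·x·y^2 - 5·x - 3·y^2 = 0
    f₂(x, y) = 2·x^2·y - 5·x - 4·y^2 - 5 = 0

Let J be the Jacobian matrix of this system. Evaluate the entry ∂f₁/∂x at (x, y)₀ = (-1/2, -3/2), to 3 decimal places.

3.250

∂f₁/∂x = 6·x + 5·y^2 - 5.
At (-1/2, -3/2) this is 3.250.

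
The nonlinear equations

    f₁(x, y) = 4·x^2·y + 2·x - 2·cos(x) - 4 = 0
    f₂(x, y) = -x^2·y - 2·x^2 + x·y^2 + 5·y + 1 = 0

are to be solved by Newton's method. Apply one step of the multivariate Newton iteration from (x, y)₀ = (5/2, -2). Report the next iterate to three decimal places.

At (5/2, -2): F = (-47.39771, 1.000).
Jacobian J = [[8·x·y + 2·sin(x) + 2, 4·x^2], [-2·x·y - 4·x + y^2, -x^2 + 2·x·y + 5]].
At the point, J = [[-36.80306, 25.000], [4.000, -11.250]] (det J = 314.03438).
Solving J·Δ = −F gives Δ = (-1.618, -0.487).
Then the next iterate is (x, y)₁ = (0.882, -2.487).

(0.882, -2.487)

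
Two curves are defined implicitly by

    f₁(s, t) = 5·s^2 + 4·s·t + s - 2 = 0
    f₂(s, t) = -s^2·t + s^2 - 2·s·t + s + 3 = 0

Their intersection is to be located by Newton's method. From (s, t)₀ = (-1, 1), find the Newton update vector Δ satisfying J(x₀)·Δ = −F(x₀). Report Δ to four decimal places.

(1.5556, -2.4444)

At (-1, 1): F = (-2.0000, 4.0000).
Jacobian J = [[10·s + 4·t + 1, 4·s], [-2·s·t + 2·s - 2·t + 1, -s^2 - 2·s]].
At the point, J = [[-5.0000, -4.0000], [-1.0000, 1.0000]] (det J = -9.0000).
Solving J·Δ = −F gives Δ = (1.5556, -2.4444).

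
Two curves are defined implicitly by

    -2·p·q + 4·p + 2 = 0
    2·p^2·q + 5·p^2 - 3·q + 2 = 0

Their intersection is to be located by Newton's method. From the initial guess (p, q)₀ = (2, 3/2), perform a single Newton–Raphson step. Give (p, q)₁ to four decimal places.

At (2, 3/2): F = (4.0000, 29.5000).
Jacobian J = [[-2·q + 4, -2·p], [4·p·q + 10·p, 2·p^2 - 3]].
At the point, J = [[1.0000, -4.0000], [32.0000, 5.0000]] (det J = 133.0000).
Solving J·Δ = −F gives Δ = (-1.0376, 0.7406).
Then the next iterate is (p, q)₁ = (0.9624, 2.2406).

(0.9624, 2.2406)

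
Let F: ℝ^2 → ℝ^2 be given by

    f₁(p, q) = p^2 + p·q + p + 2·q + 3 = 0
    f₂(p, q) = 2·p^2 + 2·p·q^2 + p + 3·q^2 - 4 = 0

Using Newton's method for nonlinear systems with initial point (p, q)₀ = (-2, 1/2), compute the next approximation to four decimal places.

(0.0000, -10.7500)

At (-2, 1/2): F = (5.0000, 1.7500).
Jacobian J = [[2·p + q + 1, p + 2], [4·p + 2·q^2 + 1, 4·p·q + 6·q]].
At the point, J = [[-2.5000, 0.0000], [-6.5000, -1.0000]] (det J = 2.5000).
Solving J·Δ = −F gives Δ = (2.0000, -11.2500).
Then the next iterate is (p, q)₁ = (0.0000, -10.7500).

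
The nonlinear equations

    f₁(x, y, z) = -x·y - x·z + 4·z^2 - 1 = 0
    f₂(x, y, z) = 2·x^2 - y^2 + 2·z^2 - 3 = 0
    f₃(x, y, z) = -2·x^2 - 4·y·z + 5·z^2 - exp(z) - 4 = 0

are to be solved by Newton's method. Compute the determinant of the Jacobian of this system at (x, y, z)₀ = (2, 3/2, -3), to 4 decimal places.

J = [[-y - z, -x, -x + 8·z], [4·x, -2·y, 4·z], [-4·x, -4·z, -4·y + 10·z - exp(z)]].
At the point, J = [[1.5000, -2.0000, -26.0000], [8.0000, -3.0000, -12.0000], [-8.0000, 12.0000, -36.049787]].
det J = -2262.5726.

-2262.5726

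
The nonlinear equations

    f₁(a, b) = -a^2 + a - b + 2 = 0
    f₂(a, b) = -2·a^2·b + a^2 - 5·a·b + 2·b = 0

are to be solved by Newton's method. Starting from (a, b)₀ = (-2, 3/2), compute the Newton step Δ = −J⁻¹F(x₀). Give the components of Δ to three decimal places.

(0.585, -2.573)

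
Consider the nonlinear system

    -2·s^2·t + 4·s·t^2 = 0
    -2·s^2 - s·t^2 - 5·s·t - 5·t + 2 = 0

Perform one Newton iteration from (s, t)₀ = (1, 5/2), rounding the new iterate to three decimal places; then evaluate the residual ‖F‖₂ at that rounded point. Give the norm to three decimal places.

12.501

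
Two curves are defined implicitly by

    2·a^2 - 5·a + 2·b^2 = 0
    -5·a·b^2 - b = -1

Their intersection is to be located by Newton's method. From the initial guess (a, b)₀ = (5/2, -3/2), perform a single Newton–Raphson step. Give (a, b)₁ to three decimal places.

(2.409, -0.826)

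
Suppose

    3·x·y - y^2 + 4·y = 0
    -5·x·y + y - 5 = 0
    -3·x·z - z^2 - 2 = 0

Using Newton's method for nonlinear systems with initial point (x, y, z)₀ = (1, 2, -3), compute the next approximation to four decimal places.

At (1, 2, -3): F = (10.0000, -13.0000, -2.0000).
Jacobian J = [[3·y, 3·x - 2·y + 4, 0], [-5·y, -5·x + 1, 0], [-3·z, 0, -3·x - 2·z]].
At the point, J = [[6.0000, 3.0000, 0.0000], [-10.0000, -4.0000, 0.0000], [9.0000, 0.0000, 3.0000]] (det J = 18.0000).
Solving J·Δ = −F gives Δ = (0.1667, -3.6667, 0.1667).
Then the next iterate is (x, y, z)₁ = (1.1667, -1.6667, -2.8333).

(1.1667, -1.6667, -2.8333)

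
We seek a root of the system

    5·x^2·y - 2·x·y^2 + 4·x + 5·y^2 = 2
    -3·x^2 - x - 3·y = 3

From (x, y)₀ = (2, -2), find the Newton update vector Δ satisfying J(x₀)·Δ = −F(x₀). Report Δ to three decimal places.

(-0.782, -0.276)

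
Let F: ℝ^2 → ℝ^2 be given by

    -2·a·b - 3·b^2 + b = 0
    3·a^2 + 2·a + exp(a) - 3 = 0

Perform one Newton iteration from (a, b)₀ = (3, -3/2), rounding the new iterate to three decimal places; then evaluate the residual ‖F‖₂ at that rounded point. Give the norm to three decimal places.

15.462

At (3, -3/2): F = (0.750, 50.08554).
Jacobian J = [[-2·b, -2·a - 6·b + 1], [6·a + exp(a) + 2, 0]].
At the point, J = [[3.000, 4.000], [40.08554, 0.000]] (det J = -160.34215).
Solving J·Δ = −F gives Δ = (-1.249, 0.750).
Then the next iterate is (a, b)₁ = (1.751, -0.750).
Re-evaluating at (1.751, -0.750): F = (0.189, 15.46036), so ‖F‖₂ = 15.462.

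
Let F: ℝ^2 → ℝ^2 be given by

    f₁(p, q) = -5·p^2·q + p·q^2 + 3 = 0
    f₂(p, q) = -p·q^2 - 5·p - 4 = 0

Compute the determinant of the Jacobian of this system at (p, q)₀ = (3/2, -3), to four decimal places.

J = [[-10·p·q + q^2, -5·p^2 + 2·p·q], [-q^2 - 5, -2·p·q]].
At the point, J = [[54.0000, -20.2500], [-14.0000, 9.0000]].
det J = 202.5000.

202.5000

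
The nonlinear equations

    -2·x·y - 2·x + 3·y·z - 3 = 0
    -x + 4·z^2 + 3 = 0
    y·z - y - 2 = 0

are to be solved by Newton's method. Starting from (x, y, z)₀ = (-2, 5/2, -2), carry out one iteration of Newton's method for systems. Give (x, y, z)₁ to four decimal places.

At (-2, 5/2, -2): F = (-4.0000, 21.0000, -9.5000).
Jacobian J = [[-2·y - 2, -2·x + 3·z, 3·y], [-1, 0, 8·z], [0, z - 1, y]].
At the point, J = [[-7.0000, -2.0000, 7.5000], [-1.0000, 0.0000, -16.0000], [0.0000, -3.0000, 2.5000]] (det J = 353.5000).
Solving J·Δ = −F gives Δ = (1.3564, -2.1436, 1.2277).
Then the next iterate is (x, y, z)₁ = (-0.6436, 0.3564, -0.7723).

(-0.6436, 0.3564, -0.7723)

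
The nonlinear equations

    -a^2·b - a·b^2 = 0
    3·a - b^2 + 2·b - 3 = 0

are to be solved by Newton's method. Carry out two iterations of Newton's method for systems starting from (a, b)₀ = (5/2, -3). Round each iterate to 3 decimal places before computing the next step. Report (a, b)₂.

(-2.782, 3.381)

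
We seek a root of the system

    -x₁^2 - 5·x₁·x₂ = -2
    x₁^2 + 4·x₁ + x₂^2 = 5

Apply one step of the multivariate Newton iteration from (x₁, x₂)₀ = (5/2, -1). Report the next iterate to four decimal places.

At (5/2, -1): F = (8.2500, 12.2500).
Jacobian J = [[-2·x₁ - 5·x₂, -5·x₁], [2·x₁ + 4, 2·x₂]].
At the point, J = [[0.0000, -12.5000], [9.0000, -2.0000]] (det J = 112.5000).
Solving J·Δ = −F gives Δ = (-1.2144, 0.6600).
Then the next iterate is (x₁, x₂)₁ = (1.2856, -0.3400).

(1.2856, -0.3400)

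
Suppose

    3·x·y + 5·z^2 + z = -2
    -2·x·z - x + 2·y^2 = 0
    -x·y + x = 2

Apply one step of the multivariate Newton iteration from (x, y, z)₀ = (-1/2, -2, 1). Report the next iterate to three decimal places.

At (-1/2, -2, 1): F = (11.000, 9.500, -3.500).
Jacobian J = [[3·y, 3·x, 10·z + 1], [-2·z - 1, 4·y, -2·x], [-y + 1, -x, 0]].
At the point, J = [[-6.000, -1.500, 11.000], [-3.000, -8.000, 1.000], [3.000, 0.500, 0.000]] (det J = 246.000).
Solving J·Δ = −F gives Δ = (1.041, 0.756, -0.329).
Then the next iterate is (x, y, z)₁ = (0.541, -1.244, 0.671).

(0.541, -1.244, 0.671)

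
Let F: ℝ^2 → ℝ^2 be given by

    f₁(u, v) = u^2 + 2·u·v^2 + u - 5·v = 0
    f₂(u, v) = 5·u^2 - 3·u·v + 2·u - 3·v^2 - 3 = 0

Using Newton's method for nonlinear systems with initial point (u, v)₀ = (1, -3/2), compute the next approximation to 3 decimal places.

At (1, -3/2): F = (14.000, 1.750).
Jacobian J = [[2·u + 2·v^2 + 1, 4·u·v - 5], [10·u - 3·v + 2, -3·u - 6·v]].
At the point, J = [[7.500, -11.000], [16.500, 6.000]] (det J = 226.500).
Solving J·Δ = −F gives Δ = (-0.456, 0.962).
Then the next iterate is (u, v)₁ = (0.544, -0.538).

(0.544, -0.538)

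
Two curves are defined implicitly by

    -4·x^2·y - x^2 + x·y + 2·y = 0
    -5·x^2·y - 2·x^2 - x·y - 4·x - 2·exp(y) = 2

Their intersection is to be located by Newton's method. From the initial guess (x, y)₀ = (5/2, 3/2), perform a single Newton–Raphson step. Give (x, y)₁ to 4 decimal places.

At (5/2, 3/2): F = (-37.0000, -84.088378).
Jacobian J = [[-8·x·y - 2·x + y, -4·x^2 + x + 2], [-10·x·y - 4·x - y - 4, -5·x^2 - x - 2·exp(y)]].
At the point, J = [[-33.5000, -20.5000], [-53.0000, -42.713378]] (det J = 344.398168).
Solving J·Δ = −F gives Δ = (0.4164, -2.4854).
Then the next iterate is (x, y)₁ = (2.9164, -0.9854).

(2.9164, -0.9854)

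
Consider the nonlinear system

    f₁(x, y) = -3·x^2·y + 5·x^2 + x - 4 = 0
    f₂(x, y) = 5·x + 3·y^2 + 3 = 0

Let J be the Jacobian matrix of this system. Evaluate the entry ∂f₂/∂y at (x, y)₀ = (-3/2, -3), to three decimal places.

-18.000

∂f₂/∂y = 6·y.
At (-3/2, -3) this is -18.000.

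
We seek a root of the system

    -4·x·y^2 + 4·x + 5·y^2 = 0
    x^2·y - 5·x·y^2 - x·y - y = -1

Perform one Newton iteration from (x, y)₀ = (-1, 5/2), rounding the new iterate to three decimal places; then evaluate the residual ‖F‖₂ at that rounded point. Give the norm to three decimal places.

16.790

At (-1, 5/2): F = (52.250, 34.750).
Jacobian J = [[-4·y^2 + 4, -8·x·y + 10·y], [2·x·y - 5·y^2 - y, x^2 - 10·x·y - x - 1]].
At the point, J = [[-21.000, 45.000], [-38.750, 26.000]] (det J = 1197.750).
Solving J·Δ = −F gives Δ = (0.171, -1.081).
Then the next iterate is (x, y)₁ = (-0.829, 1.419).
Re-evaluating at (-0.829, 1.419): F = (13.42877, 10.07876), so ‖F‖₂ = 16.790.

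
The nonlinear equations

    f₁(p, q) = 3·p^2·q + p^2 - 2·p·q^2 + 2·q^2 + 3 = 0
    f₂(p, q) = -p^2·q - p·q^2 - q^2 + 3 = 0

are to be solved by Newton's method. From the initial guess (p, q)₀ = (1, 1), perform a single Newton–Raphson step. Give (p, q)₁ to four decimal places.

At (1, 1): F = (7.0000, 0.0000).
Jacobian J = [[6·p·q + 2·p - 2·q^2, 3·p^2 - 4·p·q + 4·q], [-2·p·q - q^2, -p^2 - 2·p·q - 2·q]].
At the point, J = [[6.0000, 3.0000], [-3.0000, -5.0000]] (det J = -21.0000).
Solving J·Δ = −F gives Δ = (-1.6667, 1.0000).
Then the next iterate is (p, q)₁ = (-0.6667, 2.0000).

(-0.6667, 2.0000)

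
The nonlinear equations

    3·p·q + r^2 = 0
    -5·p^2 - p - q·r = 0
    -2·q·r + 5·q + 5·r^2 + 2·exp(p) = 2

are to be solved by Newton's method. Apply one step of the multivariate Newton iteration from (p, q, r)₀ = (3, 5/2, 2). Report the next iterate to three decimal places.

(1.370, 0.719, 2.440)

At (3, 5/2, 2): F = (26.500, -53.000, 60.67107).
Jacobian J = [[3·q, 3·p, 2·r], [-10·p - 1, -r, -q], [2·exp(p), -2·r + 5, -2·q + 10·r]].
At the point, J = [[7.500, 9.000, 4.000], [-31.000, -2.000, -2.500], [40.17107, 1.000, 15.000]] (det J = 3272.26943).
Solving J·Δ = −F gives Δ = (-1.630, -1.781, 0.440).
Then the next iterate is (p, q, r)₁ = (1.370, 0.719, 2.440).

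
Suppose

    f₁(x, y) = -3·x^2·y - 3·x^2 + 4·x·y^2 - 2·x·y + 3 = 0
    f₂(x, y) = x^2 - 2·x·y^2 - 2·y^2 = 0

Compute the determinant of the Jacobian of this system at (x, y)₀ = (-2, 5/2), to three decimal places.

J = [[-6·x·y - 6·x + 4·y^2 - 2·y, -3·x^2 + 8·x·y - 2·x], [2·x - 2·y^2, -4·x·y - 4·y]].
At the point, J = [[62.000, -48.000], [-16.500, 10.000]].
det J = -172.000.

-172.000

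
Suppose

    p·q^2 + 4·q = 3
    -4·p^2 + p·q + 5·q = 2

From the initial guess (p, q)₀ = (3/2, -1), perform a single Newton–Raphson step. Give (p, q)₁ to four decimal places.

(2.4359, 3.5641)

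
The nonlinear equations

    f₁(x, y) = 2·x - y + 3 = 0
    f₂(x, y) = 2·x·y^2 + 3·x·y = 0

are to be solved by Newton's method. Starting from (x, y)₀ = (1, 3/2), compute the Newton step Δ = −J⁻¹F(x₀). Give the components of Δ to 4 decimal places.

At (1, 3/2): F = (3.5000, 9.0000).
Jacobian J = [[2, -1], [2·y^2 + 3·y, 4·x·y + 3·x]].
At the point, J = [[2.0000, -1.0000], [9.0000, 9.0000]] (det J = 27.0000).
Solving J·Δ = −F gives Δ = (-1.5000, 0.5000).

(-1.5000, 0.5000)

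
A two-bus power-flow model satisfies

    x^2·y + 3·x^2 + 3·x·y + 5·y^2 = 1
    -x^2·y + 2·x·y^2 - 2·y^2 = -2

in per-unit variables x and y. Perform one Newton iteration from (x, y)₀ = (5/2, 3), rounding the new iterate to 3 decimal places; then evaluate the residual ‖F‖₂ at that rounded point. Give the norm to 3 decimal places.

39.093

At (5/2, 3): F = (104.000, 10.250).
Jacobian J = [[2·x·y + 6·x + 3·y, x^2 + 3·x + 10·y], [-2·x·y + 2·y^2, -x^2 + 4·x·y - 4·y]].
At the point, J = [[39.000, 43.750], [3.000, 11.750]] (det J = 327.000).
Solving J·Δ = −F gives Δ = (-2.366, -0.268).
Then the next iterate is (x, y)₁ = (0.134, 2.732).
Re-evaluating at (0.134, 2.732): F = (37.52031, -10.97640), so ‖F‖₂ = 39.093.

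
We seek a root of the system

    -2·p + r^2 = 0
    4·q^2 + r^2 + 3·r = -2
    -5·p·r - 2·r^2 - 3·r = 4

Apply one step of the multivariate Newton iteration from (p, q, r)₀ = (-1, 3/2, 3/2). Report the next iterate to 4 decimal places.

(-0.9836, 0.7237, 0.0943)

At (-1, 3/2, 3/2): F = (4.2500, 17.7500, -5.5000).
Jacobian J = [[-2, 0, 2·r], [0, 8·q, 2·r + 3], [-5·r, 0, -5·p - 4·r - 3]].
At the point, J = [[-2.0000, 0.0000, 3.0000], [0.0000, 12.0000, 6.0000], [-7.5000, 0.0000, -4.0000]] (det J = 366.0000).
Solving J·Δ = −F gives Δ = (0.0164, -0.7763, -1.4057).
Then the next iterate is (p, q, r)₁ = (-0.9836, 0.7237, 0.0943).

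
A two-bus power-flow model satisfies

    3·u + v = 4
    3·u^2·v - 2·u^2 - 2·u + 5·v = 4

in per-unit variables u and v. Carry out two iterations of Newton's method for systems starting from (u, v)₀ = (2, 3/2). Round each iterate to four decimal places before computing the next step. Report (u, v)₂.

At (2, 3/2): F = (3.5000, 9.5000).
Jacobian J = [[3, 1], [6·u·v - 4·u - 2, 3·u^2 + 5]].
At the point, J = [[3.0000, 1.0000], [8.0000, 17.0000]] (det J = 43.0000).
Solving J·Δ = −F gives Δ = (-1.1628, -0.0116).
Then the next iterate is (u, v)₁ = (0.8372, 1.4884).
Round to (0.8372, 1.4884) and repeat: F = (0.0000, 3.495468), J = [[3.0000, 1.0000], [2.127731, 7.102712]].
Δ = (0.1822, -0.5467), so (u, v)₂ = (1.0194, 0.9417).

(1.0194, 0.9417)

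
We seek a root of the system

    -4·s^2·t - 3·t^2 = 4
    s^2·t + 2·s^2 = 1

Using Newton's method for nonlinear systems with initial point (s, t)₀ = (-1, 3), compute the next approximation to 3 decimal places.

At (-1, 3): F = (-43.000, 4.000).
Jacobian J = [[-8·s·t, -4·s^2 - 6·t], [2·s·t + 4·s, s^2]].
At the point, J = [[24.000, -22.000], [-10.000, 1.000]] (det J = -196.000).
Solving J·Δ = −F gives Δ = (0.230, -1.704).
Then the next iterate is (s, t)₁ = (-0.770, 1.296).

(-0.770, 1.296)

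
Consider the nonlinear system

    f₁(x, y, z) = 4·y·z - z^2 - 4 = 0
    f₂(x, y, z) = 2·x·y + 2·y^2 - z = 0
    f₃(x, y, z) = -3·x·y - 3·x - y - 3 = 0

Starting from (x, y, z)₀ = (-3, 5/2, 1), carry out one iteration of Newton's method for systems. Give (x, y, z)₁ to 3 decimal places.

At (-3, 5/2, 1): F = (5.000, -3.500, 26.000).
Jacobian J = [[0, 4·z, 4·y - 2·z], [2·y, 2·x + 4·y, -1], [-3·y - 3, -3·x - 1, 0]].
At the point, J = [[0.000, 4.000, 8.000], [5.000, 4.000, -1.000], [-10.500, 8.000, 0.000]] (det J = 698.000).
Solving J·Δ = −F gives Δ = (1.605, -1.144, -0.053).
Then the next iterate is (x, y, z)₁ = (-1.395, 1.356, 0.947).

(-1.395, 1.356, 0.947)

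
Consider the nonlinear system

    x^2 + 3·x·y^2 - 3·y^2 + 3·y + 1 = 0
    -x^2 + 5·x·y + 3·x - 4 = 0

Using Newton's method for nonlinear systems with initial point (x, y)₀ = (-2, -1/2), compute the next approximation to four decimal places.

At (-2, -1/2): F = (1.2500, -9.0000).
Jacobian J = [[2·x + 3·y^2, 6·x·y - 6·y + 3], [-2·x + 5·y + 3, 5·x]].
At the point, J = [[-3.2500, 12.0000], [4.5000, -10.0000]] (det J = -21.5000).
Solving J·Δ = −F gives Δ = (4.4419, 1.0988).
Then the next iterate is (x, y)₁ = (2.4419, 0.5988).

(2.4419, 0.5988)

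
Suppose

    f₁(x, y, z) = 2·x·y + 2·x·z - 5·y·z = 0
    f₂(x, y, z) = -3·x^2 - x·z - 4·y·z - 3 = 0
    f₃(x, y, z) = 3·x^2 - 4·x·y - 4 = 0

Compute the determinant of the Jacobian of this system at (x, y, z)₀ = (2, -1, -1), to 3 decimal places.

J = [[2·y + 2·z, 2·x - 5·z, 2·x - 5·y], [-6·x - z, -4·z, -x - 4·y], [6·x - 4·y, -4·x, 0]].
At the point, J = [[-4.000, 9.000, 9.000], [-11.000, 4.000, 2.000], [16.000, -8.000, 0.000]].
det J = 440.000.

440.000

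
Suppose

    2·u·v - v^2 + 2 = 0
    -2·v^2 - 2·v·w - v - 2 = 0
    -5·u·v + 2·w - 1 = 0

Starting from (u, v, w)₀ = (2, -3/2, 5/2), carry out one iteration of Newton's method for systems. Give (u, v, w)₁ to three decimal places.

(-0.615, -1.728, 1.667)

At (2, -3/2, 5/2): F = (-6.250, 2.500, 19.000).
Jacobian J = [[2·v, 2·u - 2·v, 0], [0, -4·v - 2·w - 1, -2·v], [-5·v, -5·u, 2]].
At the point, J = [[-3.000, 7.000, 0.000], [0.000, 0.000, 3.000], [7.500, -10.000, 2.000]] (det J = 67.500).
Solving J·Δ = −F gives Δ = (-2.615, -0.228, -0.833).
Then the next iterate is (u, v, w)₁ = (-0.615, -1.728, 1.667).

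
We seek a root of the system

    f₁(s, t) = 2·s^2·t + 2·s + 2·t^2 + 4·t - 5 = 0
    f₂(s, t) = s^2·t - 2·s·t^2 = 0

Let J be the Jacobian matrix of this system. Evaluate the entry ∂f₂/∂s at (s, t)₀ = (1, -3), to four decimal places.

-24.0000

∂f₂/∂s = 2·s·t - 2·t^2.
At (1, -3) this is -24.0000.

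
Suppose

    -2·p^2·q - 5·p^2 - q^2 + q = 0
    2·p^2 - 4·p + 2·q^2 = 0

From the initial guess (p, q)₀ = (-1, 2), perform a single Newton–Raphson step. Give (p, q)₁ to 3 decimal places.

(-0.827, 0.423)

At (-1, 2): F = (-11.000, 14.000).
Jacobian J = [[-4·p·q - 10·p, -2·p^2 - 2·q + 1], [4·p - 4, 4·q]].
At the point, J = [[18.000, -5.000], [-8.000, 8.000]] (det J = 104.000).
Solving J·Δ = −F gives Δ = (0.173, -1.577).
Then the next iterate is (p, q)₁ = (-0.827, 0.423).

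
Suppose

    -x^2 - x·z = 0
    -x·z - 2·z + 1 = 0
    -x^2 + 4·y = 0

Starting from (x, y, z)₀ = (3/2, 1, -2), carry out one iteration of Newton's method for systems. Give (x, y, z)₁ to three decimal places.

(0.058, -0.519, -0.538)

At (3/2, 1, -2): F = (0.750, 8.000, 1.750).
Jacobian J = [[-2·x - z, 0, -x], [-z, 0, -x - 2], [-2·x, 4, 0]].
At the point, J = [[-1.000, 0.000, -1.500], [2.000, 0.000, -3.500], [-3.000, 4.000, 0.000]] (det J = -26.000).
Solving J·Δ = −F gives Δ = (-1.442, -1.519, 1.462).
Then the next iterate is (x, y, z)₁ = (0.058, -0.519, -0.538).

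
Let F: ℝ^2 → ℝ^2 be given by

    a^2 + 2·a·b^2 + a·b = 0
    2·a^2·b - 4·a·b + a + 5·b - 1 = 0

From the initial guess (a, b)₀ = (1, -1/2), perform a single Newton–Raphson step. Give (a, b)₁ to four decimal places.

At (1, -1/2): F = (1.0000, -1.5000).
Jacobian J = [[2·a + 2·b^2 + b, 4·a·b + a], [4·a·b - 4·b + 1, 2·a^2 - 4·a + 5]].
At the point, J = [[2.0000, -1.0000], [1.0000, 3.0000]] (det J = 7.0000).
Solving J·Δ = −F gives Δ = (-0.2143, 0.5714).
Then the next iterate is (a, b)₁ = (0.7857, 0.0714).

(0.7857, 0.0714)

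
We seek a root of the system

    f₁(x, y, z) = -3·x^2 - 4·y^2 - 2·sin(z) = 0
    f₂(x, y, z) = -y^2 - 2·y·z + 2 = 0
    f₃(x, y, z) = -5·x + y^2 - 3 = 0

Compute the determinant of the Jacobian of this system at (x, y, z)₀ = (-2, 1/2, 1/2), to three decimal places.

J = [[-6·x, -8·y, -2·cos(z)], [0, -2·y - 2·z, -2·y], [-5, 2·y, 0]].
At the point, J = [[12.000, -4.000, -1.75517], [0.000, -2.000, -1.000], [-5.000, 1.000, 0.000]].
det J = 9.552.

9.552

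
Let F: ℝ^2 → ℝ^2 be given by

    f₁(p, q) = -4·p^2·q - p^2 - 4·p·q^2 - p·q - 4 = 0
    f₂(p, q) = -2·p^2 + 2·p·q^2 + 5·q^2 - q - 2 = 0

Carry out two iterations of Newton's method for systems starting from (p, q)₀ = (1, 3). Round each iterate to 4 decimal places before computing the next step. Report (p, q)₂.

At (1, 3): F = (-56.0000, 56.0000).
Jacobian J = [[-8·p·q - 2·p - 4·q^2 - q, -4·p^2 - 8·p·q - p], [-4·p + 2·q^2, 4·p·q + 10·q - 1]].
At the point, J = [[-65.0000, -29.0000], [14.0000, 41.0000]] (det J = -2259.0000).
Solving J·Δ = −F gives Δ = (-0.2975, -1.2643).
Then the next iterate is (p, q)₁ = (0.7025, 1.7357).
Round to (0.7025, 1.7357) and repeat: F = (-17.604710, 14.573340), J = [[-24.945952, -12.431159], [3.215309, 21.234317]].
Δ = (-0.3934, -0.6267), so (p, q)₂ = (0.3091, 1.1090).

(0.3091, 1.1090)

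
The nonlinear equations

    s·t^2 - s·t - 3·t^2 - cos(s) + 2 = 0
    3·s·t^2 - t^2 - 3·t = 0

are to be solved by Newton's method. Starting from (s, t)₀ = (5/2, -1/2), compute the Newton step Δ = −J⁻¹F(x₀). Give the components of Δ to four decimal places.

At (5/2, -1/2): F = (3.926144, 3.1250).
Jacobian J = [[t^2 - t + sin(s), 2·s·t - s - 6·t], [3·t^2, 6·s·t - 2·t - 3]].
At the point, J = [[1.348472, -2.0000], [0.7500, -9.5000]] (det J = -11.310485).
Solving J·Δ = −F gives Δ = (-2.7451, 0.1122).

(-2.7451, 0.1122)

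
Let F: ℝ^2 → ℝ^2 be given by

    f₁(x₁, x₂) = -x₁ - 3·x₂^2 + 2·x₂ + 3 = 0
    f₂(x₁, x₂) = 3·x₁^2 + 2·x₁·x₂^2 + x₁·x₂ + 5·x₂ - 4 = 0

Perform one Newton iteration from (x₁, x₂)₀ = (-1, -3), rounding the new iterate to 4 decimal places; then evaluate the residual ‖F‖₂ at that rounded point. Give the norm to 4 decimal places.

13.7662

At (-1, -3): F = (-29.0000, -31.0000).
Jacobian J = [[-1, -6·x₂ + 2], [6·x₁ + 2·x₂^2 + x₂, 4·x₁·x₂ + x₁ + 5]].
At the point, J = [[-1.0000, 20.0000], [9.0000, 16.0000]] (det J = -196.0000).
Solving J·Δ = −F gives Δ = (0.7959, 1.4898).
Then the next iterate is (x₁, x₂)₁ = (-0.2041, -1.5102).
Re-evaluating at (-0.2041, -1.5102): F = (-6.658412, -12.048781), so ‖F‖₂ = 13.7662.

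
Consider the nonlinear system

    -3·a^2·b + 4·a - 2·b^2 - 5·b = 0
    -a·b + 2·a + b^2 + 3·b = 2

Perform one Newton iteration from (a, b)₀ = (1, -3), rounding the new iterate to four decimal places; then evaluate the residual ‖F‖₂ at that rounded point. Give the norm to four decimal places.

2.3688

At (1, -3): F = (10.0000, 3.0000).
Jacobian J = [[-6·a·b + 4, -3·a^2 - 4·b - 5], [-b + 2, -a + 2·b + 3]].
At the point, J = [[22.0000, 4.0000], [5.0000, -4.0000]] (det J = -108.0000).
Solving J·Δ = −F gives Δ = (-0.4815, 0.1481).
Then the next iterate is (a, b)₁ = (0.5185, -2.8519).
Re-evaluating at (0.5185, -2.8519): F = (2.366966, 0.093344), so ‖F‖₂ = 2.3688.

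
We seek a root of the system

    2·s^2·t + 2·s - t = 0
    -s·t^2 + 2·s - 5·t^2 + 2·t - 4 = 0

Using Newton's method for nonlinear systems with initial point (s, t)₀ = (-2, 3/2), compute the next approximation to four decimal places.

(-2.5122, -0.1603)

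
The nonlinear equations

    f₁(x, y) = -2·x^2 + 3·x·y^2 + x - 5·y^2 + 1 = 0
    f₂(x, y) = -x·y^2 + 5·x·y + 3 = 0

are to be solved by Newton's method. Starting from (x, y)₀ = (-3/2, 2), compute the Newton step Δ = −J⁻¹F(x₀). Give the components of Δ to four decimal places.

At (-3/2, 2): F = (-43.0000, -6.0000).
Jacobian J = [[-4·x + 3·y^2 + 1, 6·x·y - 10·y], [-y^2 + 5·y, -2·x·y + 5·x]].
At the point, J = [[19.0000, -38.0000], [6.0000, -1.5000]] (det J = 199.5000).
Solving J·Δ = −F gives Δ = (0.8195, -0.7218).

(0.8195, -0.7218)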